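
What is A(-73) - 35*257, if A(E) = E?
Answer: -9068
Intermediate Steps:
A(-73) - 35*257 = -73 - 35*257 = -73 - 1*8995 = -73 - 8995 = -9068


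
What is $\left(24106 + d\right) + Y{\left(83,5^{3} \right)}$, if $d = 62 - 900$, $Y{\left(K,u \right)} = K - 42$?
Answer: $23309$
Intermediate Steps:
$Y{\left(K,u \right)} = -42 + K$
$d = -838$ ($d = 62 - 900 = -838$)
$\left(24106 + d\right) + Y{\left(83,5^{3} \right)} = \left(24106 - 838\right) + \left(-42 + 83\right) = 23268 + 41 = 23309$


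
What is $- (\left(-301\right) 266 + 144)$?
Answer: $79922$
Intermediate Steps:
$- (\left(-301\right) 266 + 144) = - (-80066 + 144) = \left(-1\right) \left(-79922\right) = 79922$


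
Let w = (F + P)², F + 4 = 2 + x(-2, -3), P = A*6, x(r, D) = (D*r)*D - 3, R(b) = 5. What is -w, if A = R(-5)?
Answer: -49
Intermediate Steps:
x(r, D) = -3 + r*D² (x(r, D) = r*D² - 3 = -3 + r*D²)
A = 5
P = 30 (P = 5*6 = 30)
F = -23 (F = -4 + (2 + (-3 - 2*(-3)²)) = -4 + (2 + (-3 - 2*9)) = -4 + (2 + (-3 - 18)) = -4 + (2 - 21) = -4 - 19 = -23)
w = 49 (w = (-23 + 30)² = 7² = 49)
-w = -1*49 = -49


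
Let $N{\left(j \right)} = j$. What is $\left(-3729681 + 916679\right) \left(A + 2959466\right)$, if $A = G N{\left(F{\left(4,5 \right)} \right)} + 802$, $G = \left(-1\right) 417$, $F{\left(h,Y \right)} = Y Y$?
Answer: $-8297914258686$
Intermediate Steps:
$F{\left(h,Y \right)} = Y^{2}$
$G = -417$
$A = -9623$ ($A = - 417 \cdot 5^{2} + 802 = \left(-417\right) 25 + 802 = -10425 + 802 = -9623$)
$\left(-3729681 + 916679\right) \left(A + 2959466\right) = \left(-3729681 + 916679\right) \left(-9623 + 2959466\right) = \left(-2813002\right) 2949843 = -8297914258686$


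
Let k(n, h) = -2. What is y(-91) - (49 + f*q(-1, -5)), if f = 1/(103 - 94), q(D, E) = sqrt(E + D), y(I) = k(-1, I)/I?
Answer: -4457/91 - I*sqrt(6)/9 ≈ -48.978 - 0.27217*I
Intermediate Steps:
y(I) = -2/I
q(D, E) = sqrt(D + E)
f = 1/9 ≈ 0.11111
y(-91) - (49 + f*q(-1, -5)) = -2/(-91) - (49 + sqrt(-1 - 5)/9) = -2*(-1/91) - (49 + sqrt(-6)/9) = 2/91 - (49 + (I*sqrt(6))/9) = 2/91 - (49 + I*sqrt(6)/9) = 2/91 + (-49 - I*sqrt(6)/9) = -4457/91 - I*sqrt(6)/9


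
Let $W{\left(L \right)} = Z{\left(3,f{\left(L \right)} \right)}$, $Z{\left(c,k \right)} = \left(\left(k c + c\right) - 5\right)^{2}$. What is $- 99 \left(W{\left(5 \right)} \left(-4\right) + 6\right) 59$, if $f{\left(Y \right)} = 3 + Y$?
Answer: $11273130$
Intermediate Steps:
$Z{\left(c,k \right)} = \left(-5 + c + c k\right)^{2}$ ($Z{\left(c,k \right)} = \left(\left(c k + c\right) - 5\right)^{2} = \left(\left(c + c k\right) - 5\right)^{2} = \left(-5 + c + c k\right)^{2}$)
$W{\left(L \right)} = \left(7 + 3 L\right)^{2}$ ($W{\left(L \right)} = \left(-5 + 3 + 3 \left(3 + L\right)\right)^{2} = \left(-5 + 3 + \left(9 + 3 L\right)\right)^{2} = \left(7 + 3 L\right)^{2}$)
$- 99 \left(W{\left(5 \right)} \left(-4\right) + 6\right) 59 = - 99 \left(\left(7 + 3 \cdot 5\right)^{2} \left(-4\right) + 6\right) 59 = - 99 \left(\left(7 + 15\right)^{2} \left(-4\right) + 6\right) 59 = - 99 \left(22^{2} \left(-4\right) + 6\right) 59 = - 99 \left(484 \left(-4\right) + 6\right) 59 = - 99 \left(-1936 + 6\right) 59 = \left(-99\right) \left(-1930\right) 59 = 191070 \cdot 59 = 11273130$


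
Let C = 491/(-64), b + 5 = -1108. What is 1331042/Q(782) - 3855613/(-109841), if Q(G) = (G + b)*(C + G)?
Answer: 53888044052363/1801762234647 ≈ 29.909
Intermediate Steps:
b = -1113 (b = -5 - 1108 = -1113)
C = -491/64 (C = 491*(-1/64) = -491/64 ≈ -7.6719)
Q(G) = (-1113 + G)*(-491/64 + G) (Q(G) = (G - 1113)*(-491/64 + G) = (-1113 + G)*(-491/64 + G))
1331042/Q(782) - 3855613/(-109841) = 1331042/(546483/64 + 782² - 71723/64*782) - 3855613/(-109841) = 1331042/(546483/64 + 611524 - 28043693/32) - 3855613*(-1/109841) = 1331042/(-16403367/64) + 3855613/109841 = 1331042*(-64/16403367) + 3855613/109841 = -85186688/16403367 + 3855613/109841 = 53888044052363/1801762234647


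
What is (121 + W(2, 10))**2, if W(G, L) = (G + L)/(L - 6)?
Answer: 15376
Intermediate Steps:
W(G, L) = (G + L)/(-6 + L)
(121 + W(2, 10))**2 = (121 + (2 + 10)/(-6 + 10))**2 = (121 + 12/4)**2 = (121 + (1/4)*12)**2 = (121 + 3)**2 = 124**2 = 15376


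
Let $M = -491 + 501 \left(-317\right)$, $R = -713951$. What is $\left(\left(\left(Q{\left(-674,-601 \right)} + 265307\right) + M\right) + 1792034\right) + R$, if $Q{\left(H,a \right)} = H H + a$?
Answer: $1637757$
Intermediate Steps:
$M = -159308$ ($M = -491 - 158817 = -159308$)
$Q{\left(H,a \right)} = a + H^{2}$ ($Q{\left(H,a \right)} = H^{2} + a = a + H^{2}$)
$\left(\left(\left(Q{\left(-674,-601 \right)} + 265307\right) + M\right) + 1792034\right) + R = \left(\left(\left(\left(-601 + \left(-674\right)^{2}\right) + 265307\right) - 159308\right) + 1792034\right) - 713951 = \left(\left(\left(\left(-601 + 454276\right) + 265307\right) - 159308\right) + 1792034\right) - 713951 = \left(\left(\left(453675 + 265307\right) - 159308\right) + 1792034\right) - 713951 = \left(\left(718982 - 159308\right) + 1792034\right) - 713951 = \left(559674 + 1792034\right) - 713951 = 2351708 - 713951 = 1637757$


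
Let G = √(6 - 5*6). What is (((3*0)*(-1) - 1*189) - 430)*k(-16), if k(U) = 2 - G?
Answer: -1238 + 1238*I*√6 ≈ -1238.0 + 3032.5*I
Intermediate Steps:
G = 2*I*√6 (G = √(6 - 30) = √(-24) = 2*I*√6 ≈ 4.899*I)
k(U) = 2 - 2*I*√6
(((3*0)*(-1) - 1*189) - 430)*k(-16) = (((3*0)*(-1) - 1*189) - 430)*(2 - 2*I*√6) = ((0*(-1) - 189) - 430)*(2 - 2*I*√6) = ((0 - 189) - 430)*(2 - 2*I*√6) = (-189 - 430)*(2 - 2*I*√6) = -619*(2 - 2*I*√6) = -1238 + 1238*I*√6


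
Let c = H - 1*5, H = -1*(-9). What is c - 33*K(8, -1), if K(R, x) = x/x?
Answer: -29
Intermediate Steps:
K(R, x) = 1
H = 9
c = 4 (c = 9 - 1*5 = 9 - 5 = 4)
c - 33*K(8, -1) = 4 - 33*1 = 4 - 33 = -29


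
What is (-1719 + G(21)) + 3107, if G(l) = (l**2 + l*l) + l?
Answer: 2291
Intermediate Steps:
G(l) = l + 2*l**2 (G(l) = (l**2 + l**2) + l = 2*l**2 + l = l + 2*l**2)
(-1719 + G(21)) + 3107 = (-1719 + 21*(1 + 2*21)) + 3107 = (-1719 + 21*(1 + 42)) + 3107 = (-1719 + 21*43) + 3107 = (-1719 + 903) + 3107 = -816 + 3107 = 2291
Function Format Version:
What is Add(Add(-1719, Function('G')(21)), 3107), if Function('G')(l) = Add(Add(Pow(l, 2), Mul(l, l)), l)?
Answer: 2291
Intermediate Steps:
Function('G')(l) = Add(l, Mul(2, Pow(l, 2))) (Function('G')(l) = Add(Add(Pow(l, 2), Pow(l, 2)), l) = Add(Mul(2, Pow(l, 2)), l) = Add(l, Mul(2, Pow(l, 2))))
Add(Add(-1719, Function('G')(21)), 3107) = Add(Add(-1719, Mul(21, Add(1, Mul(2, 21)))), 3107) = Add(Add(-1719, Mul(21, Add(1, 42))), 3107) = Add(Add(-1719, Mul(21, 43)), 3107) = Add(Add(-1719, 903), 3107) = Add(-816, 3107) = 2291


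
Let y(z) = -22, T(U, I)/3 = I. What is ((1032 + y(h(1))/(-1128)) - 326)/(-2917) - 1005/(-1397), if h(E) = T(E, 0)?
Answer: 1097135525/2298327636 ≈ 0.47736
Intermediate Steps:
T(U, I) = 3*I
h(E) = 0 (h(E) = 3*0 = 0)
((1032 + y(h(1))/(-1128)) - 326)/(-2917) - 1005/(-1397) = ((1032 - 22/(-1128)) - 326)/(-2917) - 1005/(-1397) = ((1032 - 22*(-1/1128)) - 326)*(-1/2917) - 1005*(-1/1397) = ((1032 + 11/564) - 326)*(-1/2917) + 1005/1397 = (582059/564 - 326)*(-1/2917) + 1005/1397 = (398195/564)*(-1/2917) + 1005/1397 = -398195/1645188 + 1005/1397 = 1097135525/2298327636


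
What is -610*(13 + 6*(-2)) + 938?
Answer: 328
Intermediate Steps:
-610*(13 + 6*(-2)) + 938 = -610*(13 - 12) + 938 = -610*1 + 938 = -610 + 938 = 328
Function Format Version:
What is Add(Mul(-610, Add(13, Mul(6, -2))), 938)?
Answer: 328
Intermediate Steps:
Add(Mul(-610, Add(13, Mul(6, -2))), 938) = Add(Mul(-610, Add(13, -12)), 938) = Add(Mul(-610, 1), 938) = Add(-610, 938) = 328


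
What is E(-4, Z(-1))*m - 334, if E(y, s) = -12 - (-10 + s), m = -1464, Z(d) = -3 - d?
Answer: -334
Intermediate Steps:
E(y, s) = -2 - s (E(y, s) = -12 + (10 - s) = -2 - s)
E(-4, Z(-1))*m - 334 = (-2 - (-3 - 1*(-1)))*(-1464) - 334 = (-2 - (-3 + 1))*(-1464) - 334 = (-2 - 1*(-2))*(-1464) - 334 = (-2 + 2)*(-1464) - 334 = 0*(-1464) - 334 = 0 - 334 = -334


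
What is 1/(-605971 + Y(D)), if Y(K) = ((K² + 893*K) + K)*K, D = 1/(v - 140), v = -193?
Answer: -36926037/22376107269226 ≈ -1.6502e-6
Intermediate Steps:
D = -1/333 (D = 1/(-193 - 140) = 1/(-333) = -1/333 ≈ -0.0030030)
Y(K) = K*(K² + 894*K) (Y(K) = (K² + 894*K)*K = K*(K² + 894*K))
1/(-605971 + Y(D)) = 1/(-605971 + (-1/333)²*(894 - 1/333)) = 1/(-605971 + (1/110889)*(297701/333)) = 1/(-605971 + 297701/36926037) = 1/(-22376107269226/36926037) = -36926037/22376107269226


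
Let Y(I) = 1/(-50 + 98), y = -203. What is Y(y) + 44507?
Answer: 2136337/48 ≈ 44507.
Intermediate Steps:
Y(I) = 1/48
Y(y) + 44507 = 1/48 + 44507 = 2136337/48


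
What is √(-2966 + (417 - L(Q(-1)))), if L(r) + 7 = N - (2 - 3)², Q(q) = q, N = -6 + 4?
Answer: I*√2539 ≈ 50.388*I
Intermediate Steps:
N = -2
L(r) = -10 (L(r) = -7 + (-2 - (2 - 3)²) = -7 + (-2 - 1*(-1)²) = -7 + (-2 - 1*1) = -7 + (-2 - 1) = -7 - 3 = -10)
√(-2966 + (417 - L(Q(-1)))) = √(-2966 + (417 - 1*(-10))) = √(-2966 + (417 + 10)) = √(-2966 + 427) = √(-2539) = I*√2539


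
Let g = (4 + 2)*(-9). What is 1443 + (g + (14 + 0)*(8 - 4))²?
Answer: 1447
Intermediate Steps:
g = -54 (g = 6*(-9) = -54)
1443 + (g + (14 + 0)*(8 - 4))² = 1443 + (-54 + (14 + 0)*(8 - 4))² = 1443 + (-54 + 14*4)² = 1443 + (-54 + 56)² = 1443 + 2² = 1443 + 4 = 1447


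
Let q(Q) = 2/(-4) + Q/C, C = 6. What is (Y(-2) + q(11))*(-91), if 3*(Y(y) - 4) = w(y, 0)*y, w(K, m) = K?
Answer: -1820/3 ≈ -606.67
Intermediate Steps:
Y(y) = 4 + y²/3 (Y(y) = 4 + (y*y)/3 = 4 + y²/3)
q(Q) = -½ + Q/6 (q(Q) = 2/(-4) + Q/6 = 2*(-¼) + Q*(⅙) = -½ + Q/6)
(Y(-2) + q(11))*(-91) = ((4 + (⅓)*(-2)²) + (-½ + (⅙)*11))*(-91) = ((4 + (⅓)*4) + (-½ + 11/6))*(-91) = ((4 + 4/3) + 4/3)*(-91) = (16/3 + 4/3)*(-91) = (20/3)*(-91) = -1820/3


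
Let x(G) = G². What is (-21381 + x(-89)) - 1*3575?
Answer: -17035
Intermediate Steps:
(-21381 + x(-89)) - 1*3575 = (-21381 + (-89)²) - 1*3575 = (-21381 + 7921) - 3575 = -13460 - 3575 = -17035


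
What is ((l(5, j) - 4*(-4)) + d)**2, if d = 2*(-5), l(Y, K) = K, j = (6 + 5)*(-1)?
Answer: 25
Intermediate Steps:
j = -11 (j = 11*(-1) = -11)
d = -10
((l(5, j) - 4*(-4)) + d)**2 = ((-11 - 4*(-4)) - 10)**2 = ((-11 + 16) - 10)**2 = (5 - 10)**2 = (-5)**2 = 25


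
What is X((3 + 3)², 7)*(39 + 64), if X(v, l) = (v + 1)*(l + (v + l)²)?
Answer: 7073216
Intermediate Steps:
X(v, l) = (1 + v)*(l + (l + v)²)
X((3 + 3)², 7)*(39 + 64) = (7 + (7 + (3 + 3)²)² + 7*(3 + 3)² + (3 + 3)²*(7 + (3 + 3)²)²)*(39 + 64) = (7 + (7 + 6²)² + 7*6² + 6²*(7 + 6²)²)*103 = (7 + (7 + 36)² + 7*36 + 36*(7 + 36)²)*103 = (7 + 43² + 252 + 36*43²)*103 = (7 + 1849 + 252 + 36*1849)*103 = (7 + 1849 + 252 + 66564)*103 = 68672*103 = 7073216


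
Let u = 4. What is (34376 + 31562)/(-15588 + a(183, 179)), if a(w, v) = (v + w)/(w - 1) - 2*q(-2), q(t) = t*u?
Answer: -6000358/1416871 ≈ -4.2349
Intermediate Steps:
q(t) = 4*t (q(t) = t*4 = 4*t)
a(w, v) = 16 + (v + w)/(-1 + w) (a(w, v) = (v + w)/(w - 1) - 8*(-2) = (v + w)/(-1 + w) - 2*(-8) = (v + w)/(-1 + w) + 16 = 16 + (v + w)/(-1 + w))
(34376 + 31562)/(-15588 + a(183, 179)) = (34376 + 31562)/(-15588 + (-16 + 179 + 17*183)/(-1 + 183)) = 65938/(-15588 + (-16 + 179 + 3111)/182) = 65938/(-15588 + (1/182)*3274) = 65938/(-15588 + 1637/91) = 65938/(-1416871/91) = 65938*(-91/1416871) = -6000358/1416871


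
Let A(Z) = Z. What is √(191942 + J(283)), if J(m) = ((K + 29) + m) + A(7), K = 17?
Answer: √192278 ≈ 438.50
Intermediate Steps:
J(m) = 53 + m (J(m) = ((17 + 29) + m) + 7 = (46 + m) + 7 = 53 + m)
√(191942 + J(283)) = √(191942 + (53 + 283)) = √(191942 + 336) = √192278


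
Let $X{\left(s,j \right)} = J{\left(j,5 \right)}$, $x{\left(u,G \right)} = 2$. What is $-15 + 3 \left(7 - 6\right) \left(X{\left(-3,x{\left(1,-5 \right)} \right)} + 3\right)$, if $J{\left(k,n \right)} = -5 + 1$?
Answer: $-18$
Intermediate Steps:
$J{\left(k,n \right)} = -4$
$X{\left(s,j \right)} = -4$
$-15 + 3 \left(7 - 6\right) \left(X{\left(-3,x{\left(1,-5 \right)} \right)} + 3\right) = -15 + 3 \left(7 - 6\right) \left(-4 + 3\right) = -15 + 3 \cdot 1 \left(-1\right) = -15 + 3 \left(-1\right) = -15 - 3 = -18$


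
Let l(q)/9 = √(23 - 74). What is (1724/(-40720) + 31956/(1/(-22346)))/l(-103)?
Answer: 427613161183*I*√51/274860 ≈ 1.111e+7*I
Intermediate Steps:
l(q) = 9*I*√51 (l(q) = 9*√(23 - 74) = 9*√(-51) = 9*(I*√51) = 9*I*√51)
(1724/(-40720) + 31956/(1/(-22346)))/l(-103) = (1724/(-40720) + 31956/(1/(-22346)))/((9*I*√51)) = (1724*(-1/40720) + 31956/(-1/22346))*(-I*√51/459) = (-431/10180 + 31956*(-22346))*(-I*√51/459) = (-431/10180 - 714088776)*(-I*√51/459) = -(-427613161183)*I*√51/274860 = 427613161183*I*√51/274860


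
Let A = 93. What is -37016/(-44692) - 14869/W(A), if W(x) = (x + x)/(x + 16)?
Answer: -18106594489/2078178 ≈ -8712.7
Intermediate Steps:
W(x) = 2*x/(16 + x) (W(x) = (2*x)/(16 + x) = 2*x/(16 + x))
-37016/(-44692) - 14869/W(A) = -37016/(-44692) - 14869/(2*93/(16 + 93)) = -37016*(-1/44692) - 14869/(2*93/109) = 9254/11173 - 14869/(2*93*(1/109)) = 9254/11173 - 14869/186/109 = 9254/11173 - 14869*109/186 = 9254/11173 - 1620721/186 = -18106594489/2078178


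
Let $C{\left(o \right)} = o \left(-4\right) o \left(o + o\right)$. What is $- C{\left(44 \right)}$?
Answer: $681472$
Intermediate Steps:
$C{\left(o \right)} = - 8 o^{3}$ ($C{\left(o \right)} = - 4 o o 2 o = - 4 o^{2} \cdot 2 o = - 8 o^{3}$)
$- C{\left(44 \right)} = - \left(-8\right) 44^{3} = - \left(-8\right) 85184 = \left(-1\right) \left(-681472\right) = 681472$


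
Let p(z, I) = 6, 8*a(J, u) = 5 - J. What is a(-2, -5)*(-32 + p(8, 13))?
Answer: -91/4 ≈ -22.750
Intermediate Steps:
a(J, u) = 5/8 - J/8 (a(J, u) = (5 - J)/8 = 5/8 - J/8)
a(-2, -5)*(-32 + p(8, 13)) = (5/8 - ⅛*(-2))*(-32 + 6) = (5/8 + ¼)*(-26) = (7/8)*(-26) = -91/4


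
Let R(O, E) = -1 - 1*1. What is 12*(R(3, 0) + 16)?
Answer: 168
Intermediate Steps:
R(O, E) = -2 (R(O, E) = -1 - 1 = -2)
12*(R(3, 0) + 16) = 12*(-2 + 16) = 12*14 = 168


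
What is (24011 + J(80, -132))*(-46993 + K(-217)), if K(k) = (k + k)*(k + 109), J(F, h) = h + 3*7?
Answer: -2891900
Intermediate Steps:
J(F, h) = 21 + h (J(F, h) = h + 21 = 21 + h)
K(k) = 2*k*(109 + k) (K(k) = (2*k)*(109 + k) = 2*k*(109 + k))
(24011 + J(80, -132))*(-46993 + K(-217)) = (24011 + (21 - 132))*(-46993 + 2*(-217)*(109 - 217)) = (24011 - 111)*(-46993 + 2*(-217)*(-108)) = 23900*(-46993 + 46872) = 23900*(-121) = -2891900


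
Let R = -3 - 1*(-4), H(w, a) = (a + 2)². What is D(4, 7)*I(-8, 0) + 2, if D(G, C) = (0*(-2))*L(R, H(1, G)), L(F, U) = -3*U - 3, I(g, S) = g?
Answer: 2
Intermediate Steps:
H(w, a) = (2 + a)²
R = 1 (R = -3 + 4 = 1)
L(F, U) = -3 - 3*U
D(G, C) = 0 (D(G, C) = (0*(-2))*(-3 - 3*(2 + G)²) = 0*(-3 - 3*(2 + G)²) = 0)
D(4, 7)*I(-8, 0) + 2 = 0*(-8) + 2 = 0 + 2 = 2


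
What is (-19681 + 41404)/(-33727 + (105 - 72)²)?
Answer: -21723/32638 ≈ -0.66557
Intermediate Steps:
(-19681 + 41404)/(-33727 + (105 - 72)²) = 21723/(-33727 + 33²) = 21723/(-33727 + 1089) = 21723/(-32638) = 21723*(-1/32638) = -21723/32638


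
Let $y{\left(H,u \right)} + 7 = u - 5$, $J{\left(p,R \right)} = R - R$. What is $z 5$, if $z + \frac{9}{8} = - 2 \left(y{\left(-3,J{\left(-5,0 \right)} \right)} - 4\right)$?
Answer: $\frac{1235}{8} \approx 154.38$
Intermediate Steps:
$J{\left(p,R \right)} = 0$
$y{\left(H,u \right)} = -12 + u$ ($y{\left(H,u \right)} = -7 + \left(u - 5\right) = -7 + \left(-5 + u\right) = -12 + u$)
$z = \frac{247}{8}$ ($z = - \frac{9}{8} - 2 \left(\left(-12 + 0\right) - 4\right) = - \frac{9}{8} - 2 \left(-12 - 4\right) = - \frac{9}{8} - -32 = - \frac{9}{8} + 32 = \frac{247}{8} \approx 30.875$)
$z 5 = \frac{247}{8} \cdot 5 = \frac{1235}{8}$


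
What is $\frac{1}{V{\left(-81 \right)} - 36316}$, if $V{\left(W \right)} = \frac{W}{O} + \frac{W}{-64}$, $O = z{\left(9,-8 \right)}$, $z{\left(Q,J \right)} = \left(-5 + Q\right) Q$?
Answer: $- \frac{64}{2324287} \approx -2.7535 \cdot 10^{-5}$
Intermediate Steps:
$z{\left(Q,J \right)} = Q \left(-5 + Q\right)$
$O = 36$ ($O = 9 \left(-5 + 9\right) = 9 \cdot 4 = 36$)
$V{\left(W \right)} = \frac{7 W}{576}$ ($V{\left(W \right)} = \frac{W}{36} + \frac{W}{-64} = W \frac{1}{36} + W \left(- \frac{1}{64}\right) = \frac{W}{36} - \frac{W}{64} = \frac{7 W}{576}$)
$\frac{1}{V{\left(-81 \right)} - 36316} = \frac{1}{\frac{7}{576} \left(-81\right) - 36316} = \frac{1}{- \frac{63}{64} - 36316} = \frac{1}{- \frac{2324287}{64}} = - \frac{64}{2324287}$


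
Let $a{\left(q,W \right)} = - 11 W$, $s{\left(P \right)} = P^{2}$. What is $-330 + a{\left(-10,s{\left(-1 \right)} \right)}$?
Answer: $-341$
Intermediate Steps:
$-330 + a{\left(-10,s{\left(-1 \right)} \right)} = -330 - 11 \left(-1\right)^{2} = -330 - 11 = -341$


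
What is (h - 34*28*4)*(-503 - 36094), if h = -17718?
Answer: 787787022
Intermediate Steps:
(h - 34*28*4)*(-503 - 36094) = (-17718 - 34*28*4)*(-503 - 36094) = (-17718 - 952*4)*(-36597) = (-17718 - 3808)*(-36597) = -21526*(-36597) = 787787022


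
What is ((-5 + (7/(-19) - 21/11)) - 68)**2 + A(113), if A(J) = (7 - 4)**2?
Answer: 247920418/43681 ≈ 5675.7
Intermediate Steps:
A(J) = 9 (A(J) = 3**2 = 9)
((-5 + (7/(-19) - 21/11)) - 68)**2 + A(113) = ((-5 + (7/(-19) - 21/11)) - 68)**2 + 9 = ((-5 + (7*(-1/19) - 21*1/11)) - 68)**2 + 9 = ((-5 + (-7/19 - 21/11)) - 68)**2 + 9 = ((-5 - 476/209) - 68)**2 + 9 = (-1521/209 - 68)**2 + 9 = (-15733/209)**2 + 9 = 247527289/43681 + 9 = 247920418/43681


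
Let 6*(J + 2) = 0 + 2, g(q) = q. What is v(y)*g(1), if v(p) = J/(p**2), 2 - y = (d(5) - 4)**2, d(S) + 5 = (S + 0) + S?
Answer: -5/3 ≈ -1.6667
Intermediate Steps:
J = -5/3 (J = -2 + (0 + 2)/6 = -2 + (1/6)*2 = -2 + 1/3 = -5/3 ≈ -1.6667)
d(S) = -5 + 2*S (d(S) = -5 + ((S + 0) + S) = -5 + (S + S) = -5 + 2*S)
y = 1 (y = 2 - ((-5 + 2*5) - 4)**2 = 2 - ((-5 + 10) - 4)**2 = 2 - (5 - 4)**2 = 2 - 1*1**2 = 2 - 1*1 = 2 - 1 = 1)
v(p) = -5/(3*p**2)
v(y)*g(1) = -5/3/1**2*1 = -5/3*1*1 = -5/3*1 = -5/3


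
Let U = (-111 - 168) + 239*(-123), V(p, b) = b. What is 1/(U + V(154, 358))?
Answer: -1/29318 ≈ -3.4109e-5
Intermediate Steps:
U = -29676 (U = -279 - 29397 = -29676)
1/(U + V(154, 358)) = 1/(-29676 + 358) = 1/(-29318) = -1/29318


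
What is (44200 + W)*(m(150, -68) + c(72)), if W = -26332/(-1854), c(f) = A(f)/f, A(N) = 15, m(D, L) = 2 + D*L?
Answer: -5015669534401/11124 ≈ -4.5089e+8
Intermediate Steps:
c(f) = 15/f
W = 13166/927 (W = -26332*(-1/1854) = 13166/927 ≈ 14.203)
(44200 + W)*(m(150, -68) + c(72)) = (44200 + 13166/927)*((2 + 150*(-68)) + 15/72) = 40986566*((2 - 10200) + 15*(1/72))/927 = 40986566*(-10198 + 5/24)/927 = (40986566/927)*(-244747/24) = -5015669534401/11124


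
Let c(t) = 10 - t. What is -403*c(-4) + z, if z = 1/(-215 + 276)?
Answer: -344161/61 ≈ -5642.0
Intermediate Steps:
z = 1/61 ≈ 0.016393
-403*c(-4) + z = -403*(10 - 1*(-4)) + 1/61 = -403*(10 + 4) + 1/61 = -403*14 + 1/61 = -5642 + 1/61 = -344161/61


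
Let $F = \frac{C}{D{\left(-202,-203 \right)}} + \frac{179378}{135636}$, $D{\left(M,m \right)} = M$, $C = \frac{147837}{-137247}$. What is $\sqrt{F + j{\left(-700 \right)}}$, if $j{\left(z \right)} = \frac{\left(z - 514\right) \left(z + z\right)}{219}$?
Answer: $\frac{\sqrt{1015450015715885311008165227454}}{11437755846693} \approx 88.103$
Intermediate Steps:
$C = - \frac{49279}{45749}$ ($C = 147837 \left(- \frac{1}{137247}\right) = - \frac{49279}{45749} \approx -1.0772$)
$j{\left(z \right)} = \frac{2 z \left(-514 + z\right)}{219}$ ($j{\left(z \right)} = \left(-514 + z\right) 2 z \frac{1}{219} = 2 z \left(-514 + z\right) \frac{1}{219} = \frac{2 z \left(-514 + z\right)}{219}$)
$F = \frac{208046194886}{156681586941}$ ($F = - \frac{49279}{45749 \left(-202\right)} + \frac{179378}{135636} = \left(- \frac{49279}{45749}\right) \left(- \frac{1}{202}\right) + 179378 \cdot \frac{1}{135636} = \frac{49279}{9241298} + \frac{89689}{67818} = \frac{208046194886}{156681586941} \approx 1.3278$)
$\sqrt{F + j{\left(-700 \right)}} = \sqrt{\frac{208046194886}{156681586941} + \frac{2}{219} \left(-700\right) \left(-514 - 700\right)} = \sqrt{\frac{208046194886}{156681586941} + \frac{2}{219} \left(-700\right) \left(-1214\right)} = \sqrt{\frac{208046194886}{156681586941} + \frac{1699600}{219}} = \sqrt{\frac{88780529093867878}{11437755846693}} = \frac{\sqrt{1015450015715885311008165227454}}{11437755846693}$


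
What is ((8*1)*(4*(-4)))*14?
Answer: -1792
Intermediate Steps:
((8*1)*(4*(-4)))*14 = (8*(-16))*14 = -128*14 = -1792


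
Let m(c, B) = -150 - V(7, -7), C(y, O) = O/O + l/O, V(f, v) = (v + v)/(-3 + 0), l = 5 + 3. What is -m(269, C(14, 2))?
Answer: 464/3 ≈ 154.67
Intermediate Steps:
l = 8
V(f, v) = -2*v/3 (V(f, v) = (2*v)/(-3) = (2*v)*(-⅓) = -2*v/3)
C(y, O) = 1 + 8/O (C(y, O) = O/O + 8/O = 1 + 8/O)
m(c, B) = -464/3 (m(c, B) = -150 - (-2)*(-7)/3 = -150 - 1*14/3 = -150 - 14/3 = -464/3)
-m(269, C(14, 2)) = -1*(-464/3) = 464/3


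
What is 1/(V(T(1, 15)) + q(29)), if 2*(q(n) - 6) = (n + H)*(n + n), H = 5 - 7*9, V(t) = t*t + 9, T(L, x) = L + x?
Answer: -1/570 ≈ -0.0017544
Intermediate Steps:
V(t) = 9 + t**2 (V(t) = t**2 + 9 = 9 + t**2)
H = -58 (H = 5 - 63 = -58)
q(n) = 6 + n*(-58 + n) (q(n) = 6 + ((n - 58)*(n + n))/2 = 6 + ((-58 + n)*(2*n))/2 = 6 + (2*n*(-58 + n))/2 = 6 + n*(-58 + n))
1/(V(T(1, 15)) + q(29)) = 1/((9 + (1 + 15)**2) + (6 + 29**2 - 58*29)) = 1/((9 + 16**2) + (6 + 841 - 1682)) = 1/((9 + 256) - 835) = 1/(265 - 835) = 1/(-570) = -1/570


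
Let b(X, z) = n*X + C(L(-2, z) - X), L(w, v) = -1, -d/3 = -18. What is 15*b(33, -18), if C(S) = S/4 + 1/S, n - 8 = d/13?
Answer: 1301295/221 ≈ 5888.2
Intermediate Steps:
d = 54 (d = -3*(-18) = 54)
n = 158/13 (n = 8 + 54/13 = 158/13 ≈ 12.154)
C(S) = 1/S + S/4 (C(S) = S*(1/4) + 1/S = S/4 + 1/S = 1/S + S/4)
b(X, z) = -1/4 + 1/(-1 - X) + 619*X/52 (b(X, z) = 158*X/13 + (1/(-1 - X) + (-1 - X)/4) = 158*X/13 + (1/(-1 - X) + (-1/4 - X/4)) = 158*X/13 + (-1/4 + 1/(-1 - X) - X/4) = -1/4 + 1/(-1 - X) + 619*X/52)
15*b(33, -18) = 15*((-52 + (1 + 33)*(-13 + 619*33))/(52*(1 + 33))) = 15*((1/52)*(-52 + 34*(-13 + 20427))/34) = 15*((1/52)*(1/34)*(-52 + 34*20414)) = 15*((1/52)*(1/34)*(-52 + 694076)) = 15*((1/52)*(1/34)*694024) = 15*(86753/221) = 1301295/221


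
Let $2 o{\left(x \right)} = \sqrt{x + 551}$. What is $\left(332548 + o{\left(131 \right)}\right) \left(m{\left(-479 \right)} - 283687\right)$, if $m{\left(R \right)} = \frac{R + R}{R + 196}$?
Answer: $- \frac{26697772505724}{283} - \frac{80282463 \sqrt{682}}{566} \approx -9.4342 \cdot 10^{10}$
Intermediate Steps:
$m{\left(R \right)} = \frac{2 R}{196 + R}$
$o{\left(x \right)} = \frac{\sqrt{551 + x}}{2}$ ($o{\left(x \right)} = \frac{\sqrt{x + 551}}{2} = \frac{\sqrt{551 + x}}{2}$)
$\left(332548 + o{\left(131 \right)}\right) \left(m{\left(-479 \right)} - 283687\right) = \left(332548 + \frac{\sqrt{551 + 131}}{2}\right) \left(2 \left(-479\right) \frac{1}{196 - 479} - 283687\right) = \left(332548 + \frac{\sqrt{682}}{2}\right) \left(2 \left(-479\right) \frac{1}{-283} - 283687\right) = \left(332548 + \frac{\sqrt{682}}{2}\right) \left(2 \left(-479\right) \left(- \frac{1}{283}\right) - 283687\right) = \left(332548 + \frac{\sqrt{682}}{2}\right) \left(\frac{958}{283} - 283687\right) = \left(332548 + \frac{\sqrt{682}}{2}\right) \left(- \frac{80282463}{283}\right) = - \frac{26697772505724}{283} - \frac{80282463 \sqrt{682}}{566}$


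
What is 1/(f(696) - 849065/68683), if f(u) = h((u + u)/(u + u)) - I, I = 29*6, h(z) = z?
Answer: -68683/12731224 ≈ -0.0053948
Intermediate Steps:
I = 174
f(u) = -173 (f(u) = (u + u)/(u + u) - 1*174 = (2*u)/((2*u)) - 174 = (2*u)*(1/(2*u)) - 174 = 1 - 174 = -173)
1/(f(696) - 849065/68683) = 1/(-173 - 849065/68683) = 1/(-12731224/68683) = -68683/12731224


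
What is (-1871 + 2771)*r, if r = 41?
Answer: 36900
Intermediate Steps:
(-1871 + 2771)*r = (-1871 + 2771)*41 = 900*41 = 36900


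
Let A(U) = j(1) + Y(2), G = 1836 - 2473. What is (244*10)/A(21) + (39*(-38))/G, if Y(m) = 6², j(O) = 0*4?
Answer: 30916/441 ≈ 70.104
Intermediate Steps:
G = -637
j(O) = 0
Y(m) = 36
A(U) = 36 (A(U) = 0 + 36 = 36)
(244*10)/A(21) + (39*(-38))/G = (244*10)/36 + (39*(-38))/(-637) = 2440*(1/36) - 1482*(-1/637) = 610/9 + 114/49 = 30916/441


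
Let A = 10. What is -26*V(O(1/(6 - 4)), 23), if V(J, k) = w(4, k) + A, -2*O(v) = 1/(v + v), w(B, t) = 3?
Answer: -338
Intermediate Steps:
O(v) = -1/(4*v) (O(v) = -1/(2*(v + v)) = -1/(2*v)/2 = -1/(4*v))
V(J, k) = 13 (V(J, k) = 3 + 10 = 13)
-26*V(O(1/(6 - 4)), 23) = -26*13 = -338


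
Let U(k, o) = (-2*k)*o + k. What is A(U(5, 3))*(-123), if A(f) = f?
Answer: 3075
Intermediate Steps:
U(k, o) = k - 2*k*o (U(k, o) = -2*k*o + k = k - 2*k*o)
A(U(5, 3))*(-123) = (5*(1 - 2*3))*(-123) = (5*(1 - 6))*(-123) = (5*(-5))*(-123) = -25*(-123) = 3075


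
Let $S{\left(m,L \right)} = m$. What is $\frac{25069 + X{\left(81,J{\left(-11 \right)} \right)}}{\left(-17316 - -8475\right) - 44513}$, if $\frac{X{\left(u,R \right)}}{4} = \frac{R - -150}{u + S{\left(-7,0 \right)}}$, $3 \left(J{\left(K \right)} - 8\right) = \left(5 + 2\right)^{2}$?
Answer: $- \frac{2783705}{5922294} \approx -0.47004$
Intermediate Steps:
$J{\left(K \right)} = \frac{73}{3}$ ($J{\left(K \right)} = 8 + \frac{\left(5 + 2\right)^{2}}{3} = 8 + \frac{7^{2}}{3} = 8 + \frac{1}{3} \cdot 49 = 8 + \frac{49}{3} = \frac{73}{3}$)
$X{\left(u,R \right)} = \frac{4 \left(150 + R\right)}{-7 + u}$ ($X{\left(u,R \right)} = 4 \frac{R - -150}{u - 7} = 4 \frac{R + 150}{-7 + u} = 4 \frac{150 + R}{-7 + u} = \frac{4 \left(150 + R\right)}{-7 + u}$)
$\frac{25069 + X{\left(81,J{\left(-11 \right)} \right)}}{\left(-17316 - -8475\right) - 44513} = \frac{25069 + \frac{4 \left(150 + \frac{73}{3}\right)}{-7 + 81}}{\left(-17316 - -8475\right) - 44513} = \frac{25069 + 4 \cdot \frac{1}{74} \cdot \frac{523}{3}}{\left(-17316 + 8475\right) - 44513} = \frac{25069 + 4 \cdot \frac{1}{74} \cdot \frac{523}{3}}{-8841 - 44513} = \frac{25069 + \frac{1046}{111}}{-53354} = \frac{2783705}{111} \left(- \frac{1}{53354}\right) = - \frac{2783705}{5922294}$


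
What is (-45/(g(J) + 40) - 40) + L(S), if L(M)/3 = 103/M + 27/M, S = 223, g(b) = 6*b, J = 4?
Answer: -555955/14272 ≈ -38.954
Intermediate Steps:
L(M) = 390/M (L(M) = 3*(103/M + 27/M) = 3*(130/M) = 390/M)
(-45/(g(J) + 40) - 40) + L(S) = (-45/(6*4 + 40) - 40) + 390/223 = (-45/(24 + 40) - 40) + 390*(1/223) = (-45/64 - 40) + 390/223 = -2605/64 + 390/223 = -555955/14272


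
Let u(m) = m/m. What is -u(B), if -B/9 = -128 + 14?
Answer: -1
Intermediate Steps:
B = 1026 (B = -9*(-128 + 14) = -9*(-114) = 1026)
u(m) = 1
-u(B) = -1*1 = -1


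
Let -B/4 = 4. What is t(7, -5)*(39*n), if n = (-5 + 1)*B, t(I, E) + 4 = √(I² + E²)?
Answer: -9984 + 2496*√74 ≈ 11487.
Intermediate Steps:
B = -16 (B = -4*4 = -16)
t(I, E) = -4 + √(E² + I²) (t(I, E) = -4 + √(I² + E²) = -4 + √(E² + I²))
n = 64 (n = (-5 + 1)*(-16) = -4*(-16) = 64)
t(7, -5)*(39*n) = (-4 + √((-5)² + 7²))*(39*64) = (-4 + √(25 + 49))*2496 = (-4 + √74)*2496 = -9984 + 2496*√74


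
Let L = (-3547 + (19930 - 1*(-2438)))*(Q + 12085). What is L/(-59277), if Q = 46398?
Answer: -1100708543/59277 ≈ -18569.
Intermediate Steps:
L = 1100708543 (L = (-3547 + (19930 - 1*(-2438)))*(46398 + 12085) = (-3547 + (19930 + 2438))*58483 = (-3547 + 22368)*58483 = 18821*58483 = 1100708543)
L/(-59277) = 1100708543/(-59277) = 1100708543*(-1/59277) = -1100708543/59277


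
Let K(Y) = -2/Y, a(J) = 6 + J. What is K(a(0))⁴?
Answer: 1/81 ≈ 0.012346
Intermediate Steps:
K(a(0))⁴ = (-2/(6 + 0))⁴ = (-2/6)⁴ = (-2*⅙)⁴ = (-⅓)⁴ = 1/81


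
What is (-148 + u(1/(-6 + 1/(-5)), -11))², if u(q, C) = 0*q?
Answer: 21904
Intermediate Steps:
u(q, C) = 0
(-148 + u(1/(-6 + 1/(-5)), -11))² = (-148 + 0)² = (-148)² = 21904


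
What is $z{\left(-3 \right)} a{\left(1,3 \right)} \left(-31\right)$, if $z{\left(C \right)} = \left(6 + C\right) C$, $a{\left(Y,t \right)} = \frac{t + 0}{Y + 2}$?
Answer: $279$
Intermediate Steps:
$a{\left(Y,t \right)} = \frac{t}{2 + Y}$
$z{\left(C \right)} = C \left(6 + C\right)$
$z{\left(-3 \right)} a{\left(1,3 \right)} \left(-31\right) = - 3 \left(6 - 3\right) \frac{3}{2 + 1} \left(-31\right) = \left(-3\right) 3 \cdot \frac{3}{3} \left(-31\right) = - 9 \cdot 3 \cdot \frac{1}{3} \left(-31\right) = \left(-9\right) 1 \left(-31\right) = \left(-9\right) \left(-31\right) = 279$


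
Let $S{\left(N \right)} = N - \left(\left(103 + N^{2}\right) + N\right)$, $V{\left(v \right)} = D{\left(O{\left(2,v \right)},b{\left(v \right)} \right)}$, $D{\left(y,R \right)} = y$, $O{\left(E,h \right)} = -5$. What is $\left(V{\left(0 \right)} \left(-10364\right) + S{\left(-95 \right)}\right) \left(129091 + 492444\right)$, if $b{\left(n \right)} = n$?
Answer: $26534572220$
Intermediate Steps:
$V{\left(v \right)} = -5$
$S{\left(N \right)} = -103 - N^{2}$ ($S{\left(N \right)} = N - \left(103 + N + N^{2}\right) = -103 - N^{2}$)
$\left(V{\left(0 \right)} \left(-10364\right) + S{\left(-95 \right)}\right) \left(129091 + 492444\right) = \left(\left(-5\right) \left(-10364\right) - 9128\right) \left(129091 + 492444\right) = \left(51820 - 9128\right) 621535 = 42692 \cdot 621535 = 26534572220$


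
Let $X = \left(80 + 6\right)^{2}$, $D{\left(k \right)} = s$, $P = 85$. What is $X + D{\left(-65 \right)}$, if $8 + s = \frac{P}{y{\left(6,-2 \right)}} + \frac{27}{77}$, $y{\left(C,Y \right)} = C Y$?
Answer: $\frac{6820291}{924} \approx 7381.3$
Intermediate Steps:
$s = - \frac{13613}{924}$ ($s = -8 + \left(\frac{85}{6 \left(-2\right)} + \frac{27}{77}\right) = -8 + \left(\frac{85}{-12} + 27 \cdot \frac{1}{77}\right) = -8 + \left(85 \left(- \frac{1}{12}\right) + \frac{27}{77}\right) = -8 + \left(- \frac{85}{12} + \frac{27}{77}\right) = -8 - \frac{6221}{924} = - \frac{13613}{924} \approx -14.733$)
$D{\left(k \right)} = - \frac{13613}{924}$
$X = 7396$ ($X = 86^{2} = 7396$)
$X + D{\left(-65 \right)} = 7396 - \frac{13613}{924} = \frac{6820291}{924}$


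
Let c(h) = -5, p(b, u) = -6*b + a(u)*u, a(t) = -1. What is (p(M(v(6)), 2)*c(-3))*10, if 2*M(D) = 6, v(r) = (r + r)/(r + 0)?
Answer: 1000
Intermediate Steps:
v(r) = 2 (v(r) = (2*r)/r = 2)
M(D) = 3 (M(D) = (½)*6 = 3)
p(b, u) = -u - 6*b (p(b, u) = -6*b - u = -u - 6*b)
(p(M(v(6)), 2)*c(-3))*10 = ((-1*2 - 6*3)*(-5))*10 = ((-2 - 18)*(-5))*10 = -20*(-5)*10 = 100*10 = 1000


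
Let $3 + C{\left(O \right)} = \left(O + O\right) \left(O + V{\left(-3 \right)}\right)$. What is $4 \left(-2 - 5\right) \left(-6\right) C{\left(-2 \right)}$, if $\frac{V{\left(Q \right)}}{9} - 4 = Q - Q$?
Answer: $-23352$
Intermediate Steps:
$V{\left(Q \right)} = 36$ ($V{\left(Q \right)} = 36 + 9 \left(Q - Q\right) = 36 + 9 \cdot 0 = 36 + 0 = 36$)
$C{\left(O \right)} = -3 + 2 O \left(36 + O\right)$ ($C{\left(O \right)} = -3 + \left(O + O\right) \left(O + 36\right) = -3 + 2 O \left(36 + O\right)$)
$4 \left(-2 - 5\right) \left(-6\right) C{\left(-2 \right)} = 4 \left(-2 - 5\right) \left(-6\right) \left(-3 + 2 \left(-2\right)^{2} + 72 \left(-2\right)\right) = 4 \left(-7\right) \left(-6\right) \left(-3 + 2 \cdot 4 - 144\right) = \left(-28\right) \left(-6\right) \left(-3 + 8 - 144\right) = 168 \left(-139\right) = -23352$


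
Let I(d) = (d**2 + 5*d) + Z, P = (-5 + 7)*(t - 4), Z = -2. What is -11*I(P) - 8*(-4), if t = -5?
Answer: -2520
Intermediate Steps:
P = -18 (P = (-5 + 7)*(-5 - 4) = 2*(-9) = -18)
I(d) = -2 + d**2 + 5*d (I(d) = (d**2 + 5*d) - 2 = -2 + d**2 + 5*d)
-11*I(P) - 8*(-4) = -11*(-2 + (-18)**2 + 5*(-18)) - 8*(-4) = -11*(-2 + 324 - 90) + 32 = -11*232 + 32 = -2552 + 32 = -2520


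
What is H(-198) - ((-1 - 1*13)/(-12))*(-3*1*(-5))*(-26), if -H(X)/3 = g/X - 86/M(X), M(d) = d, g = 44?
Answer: 4998/11 ≈ 454.36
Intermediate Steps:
H(X) = 126/X (H(X) = -3*(44/X - 86/X) = -(-126)/X = 126/X)
H(-198) - ((-1 - 1*13)/(-12))*(-3*1*(-5))*(-26) = 126/(-198) - ((-1 - 1*13)/(-12))*(-3*1*(-5))*(-26) = 126*(-1/198) - ((-1 - 13)*(-1/12))*(-3*(-5))*(-26) = -7/11 - -14*(-1/12)*15*(-26) = -7/11 - (7/6)*15*(-26) = -7/11 - 35*(-26)/2 = -7/11 - 1*(-455) = -7/11 + 455 = 4998/11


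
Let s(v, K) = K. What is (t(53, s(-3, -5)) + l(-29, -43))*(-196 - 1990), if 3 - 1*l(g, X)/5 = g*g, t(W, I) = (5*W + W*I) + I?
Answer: 9170270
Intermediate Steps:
t(W, I) = I + 5*W + I*W (t(W, I) = (5*W + I*W) + I = I + 5*W + I*W)
l(g, X) = 15 - 5*g² (l(g, X) = 15 - 5*g*g = 15 - 5*g²)
(t(53, s(-3, -5)) + l(-29, -43))*(-196 - 1990) = ((-5 + 5*53 - 5*53) + (15 - 5*(-29)²))*(-196 - 1990) = ((-5 + 265 - 265) + (15 - 5*841))*(-2186) = (-5 + (15 - 4205))*(-2186) = (-5 - 4190)*(-2186) = -4195*(-2186) = 9170270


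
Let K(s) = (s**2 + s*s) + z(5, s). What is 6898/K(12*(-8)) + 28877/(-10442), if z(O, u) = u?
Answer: -114364939/47866128 ≈ -2.3893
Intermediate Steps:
K(s) = s + 2*s**2 (K(s) = (s**2 + s*s) + s = (s**2 + s**2) + s = 2*s**2 + s = s + 2*s**2)
6898/K(12*(-8)) + 28877/(-10442) = 6898/(((12*(-8))*(1 + 2*(12*(-8))))) + 28877/(-10442) = 6898/((-96*(1 + 2*(-96)))) + 28877*(-1/10442) = 6898/((-96*(1 - 192))) - 28877/10442 = 6898/((-96*(-191))) - 28877/10442 = 6898/18336 - 28877/10442 = 6898*(1/18336) - 28877/10442 = 3449/9168 - 28877/10442 = -114364939/47866128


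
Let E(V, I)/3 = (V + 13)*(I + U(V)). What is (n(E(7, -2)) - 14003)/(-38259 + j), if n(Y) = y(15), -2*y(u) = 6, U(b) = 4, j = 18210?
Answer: 14006/20049 ≈ 0.69859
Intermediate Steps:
y(u) = -3 (y(u) = -½*6 = -3)
E(V, I) = 3*(4 + I)*(13 + V) (E(V, I) = 3*((V + 13)*(I + 4)) = 3*((13 + V)*(4 + I)) = 3*((4 + I)*(13 + V)) = 3*(4 + I)*(13 + V))
n(Y) = -3
(n(E(7, -2)) - 14003)/(-38259 + j) = (-3 - 14003)/(-38259 + 18210) = -14006/(-20049) = -14006*(-1/20049) = 14006/20049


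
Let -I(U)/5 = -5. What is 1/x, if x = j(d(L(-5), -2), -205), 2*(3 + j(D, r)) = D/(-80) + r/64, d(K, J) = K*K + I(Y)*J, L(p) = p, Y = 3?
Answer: -128/569 ≈ -0.22496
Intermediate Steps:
I(U) = 25 (I(U) = -5*(-5) = 25)
d(K, J) = K² + 25*J (d(K, J) = K*K + 25*J = K² + 25*J)
j(D, r) = -3 - D/160 + r/128 (j(D, r) = -3 + (D/(-80) + r/64)/2 = -3 + (D*(-1/80) + r*(1/64))/2 = -3 + (-D/80 + r/64)/2 = -3 + (-D/160 + r/128) = -3 - D/160 + r/128)
x = -569/128 (x = -3 - ((-5)² + 25*(-2))/160 + (1/128)*(-205) = -3 - (25 - 50)/160 - 205/128 = -3 - 1/160*(-25) - 205/128 = -3 + 5/32 - 205/128 = -569/128 ≈ -4.4453)
1/x = 1/(-569/128) = -128/569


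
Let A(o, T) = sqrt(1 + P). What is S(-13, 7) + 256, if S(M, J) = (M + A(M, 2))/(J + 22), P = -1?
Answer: 7411/29 ≈ 255.55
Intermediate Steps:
A(o, T) = 0 (A(o, T) = sqrt(1 - 1) = sqrt(0) = 0)
S(M, J) = M/(22 + J) (S(M, J) = (M + 0)/(J + 22) = M/(22 + J))
S(-13, 7) + 256 = -13/(22 + 7) + 256 = -13/29 + 256 = 7411/29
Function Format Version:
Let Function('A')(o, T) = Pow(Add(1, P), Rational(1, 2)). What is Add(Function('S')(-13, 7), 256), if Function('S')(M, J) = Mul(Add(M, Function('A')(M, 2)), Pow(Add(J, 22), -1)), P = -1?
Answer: Rational(7411, 29) ≈ 255.55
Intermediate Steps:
Function('A')(o, T) = 0 (Function('A')(o, T) = Pow(Add(1, -1), Rational(1, 2)) = Pow(0, Rational(1, 2)) = 0)
Function('S')(M, J) = Mul(M, Pow(Add(22, J), -1)) (Function('S')(M, J) = Mul(Add(M, 0), Pow(Add(J, 22), -1)) = Mul(M, Pow(Add(22, J), -1)))
Add(Function('S')(-13, 7), 256) = Add(Mul(-13, Pow(Add(22, 7), -1)), 256) = Add(Mul(-13, Pow(29, -1)), 256) = Add(Mul(-13, Rational(1, 29)), 256) = Add(Rational(-13, 29), 256) = Rational(7411, 29)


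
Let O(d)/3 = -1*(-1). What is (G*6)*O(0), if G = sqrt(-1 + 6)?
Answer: 18*sqrt(5) ≈ 40.249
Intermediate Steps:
O(d) = 3 (O(d) = 3*(-1*(-1)) = 3*1 = 3)
G = sqrt(5) ≈ 2.2361
(G*6)*O(0) = (sqrt(5)*6)*3 = (6*sqrt(5))*3 = 18*sqrt(5)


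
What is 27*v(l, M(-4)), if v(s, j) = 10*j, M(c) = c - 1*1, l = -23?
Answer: -1350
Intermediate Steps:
M(c) = -1 + c (M(c) = c - 1 = -1 + c)
27*v(l, M(-4)) = 27*(10*(-1 - 4)) = 27*(10*(-5)) = 27*(-50) = -1350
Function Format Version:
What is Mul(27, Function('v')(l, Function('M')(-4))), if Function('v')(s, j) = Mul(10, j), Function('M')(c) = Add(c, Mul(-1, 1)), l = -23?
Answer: -1350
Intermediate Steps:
Function('M')(c) = Add(-1, c) (Function('M')(c) = Add(c, -1) = Add(-1, c))
Mul(27, Function('v')(l, Function('M')(-4))) = Mul(27, Mul(10, Add(-1, -4))) = Mul(27, Mul(10, -5)) = Mul(27, -50) = -1350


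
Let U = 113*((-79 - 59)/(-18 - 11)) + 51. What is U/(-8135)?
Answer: -17073/235915 ≈ -0.072369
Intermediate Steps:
U = 17073/29 (U = 113*(-138/(-29)) + 51 = 113*(-138*(-1/29)) + 51 = 113*(138/29) + 51 = 15594/29 + 51 = 17073/29 ≈ 588.72)
U/(-8135) = (17073/29)/(-8135) = (17073/29)*(-1/8135) = -17073/235915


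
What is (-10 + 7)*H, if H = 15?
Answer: -45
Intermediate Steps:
(-10 + 7)*H = (-10 + 7)*15 = -3*15 = -45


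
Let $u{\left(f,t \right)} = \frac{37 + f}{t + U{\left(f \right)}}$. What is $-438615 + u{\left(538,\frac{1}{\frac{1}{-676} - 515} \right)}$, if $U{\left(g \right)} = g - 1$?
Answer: $- \frac{81999330667140}{186951041} \approx -4.3861 \cdot 10^{5}$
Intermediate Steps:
$U{\left(g \right)} = -1 + g$ ($U{\left(g \right)} = g - 1 = -1 + g$)
$u{\left(f,t \right)} = \frac{37 + f}{-1 + f + t}$ ($u{\left(f,t \right)} = \frac{37 + f}{t + \left(-1 + f\right)} = \frac{37 + f}{-1 + f + t}$)
$-438615 + u{\left(538,\frac{1}{\frac{1}{-676} - 515} \right)} = -438615 + \frac{37 + 538}{-1 + 538 + \frac{1}{\frac{1}{-676} - 515}} = -438615 + \frac{1}{-1 + 538 + \frac{1}{- \frac{1}{676} - 515}} \cdot 575 = -438615 + \frac{1}{-1 + 538 + \frac{1}{- \frac{348141}{676}}} \cdot 575 = -438615 + \frac{1}{-1 + 538 - \frac{676}{348141}} \cdot 575 = -438615 + \frac{1}{\frac{186951041}{348141}} \cdot 575 = -438615 + \frac{348141}{186951041} \cdot 575 = -438615 + \frac{200181075}{186951041} = - \frac{81999330667140}{186951041}$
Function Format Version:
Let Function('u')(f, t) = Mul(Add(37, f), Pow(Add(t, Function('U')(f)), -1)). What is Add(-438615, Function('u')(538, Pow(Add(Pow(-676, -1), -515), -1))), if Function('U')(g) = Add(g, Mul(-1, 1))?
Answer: Rational(-81999330667140, 186951041) ≈ -4.3861e+5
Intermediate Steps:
Function('U')(g) = Add(-1, g) (Function('U')(g) = Add(g, -1) = Add(-1, g))
Function('u')(f, t) = Mul(Pow(Add(-1, f, t), -1), Add(37, f)) (Function('u')(f, t) = Mul(Add(37, f), Pow(Add(t, Add(-1, f)), -1)) = Mul(Add(37, f), Pow(Add(-1, f, t), -1)) = Mul(Pow(Add(-1, f, t), -1), Add(37, f)))
Add(-438615, Function('u')(538, Pow(Add(Pow(-676, -1), -515), -1))) = Add(-438615, Mul(Pow(Add(-1, 538, Pow(Add(Pow(-676, -1), -515), -1)), -1), Add(37, 538))) = Add(-438615, Mul(Pow(Add(-1, 538, Pow(Add(Rational(-1, 676), -515), -1)), -1), 575)) = Add(-438615, Mul(Pow(Add(-1, 538, Pow(Rational(-348141, 676), -1)), -1), 575)) = Add(-438615, Mul(Pow(Add(-1, 538, Rational(-676, 348141)), -1), 575)) = Add(-438615, Mul(Pow(Rational(186951041, 348141), -1), 575)) = Add(-438615, Mul(Rational(348141, 186951041), 575)) = Add(-438615, Rational(200181075, 186951041)) = Rational(-81999330667140, 186951041)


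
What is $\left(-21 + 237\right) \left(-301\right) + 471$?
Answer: $-64545$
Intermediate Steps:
$\left(-21 + 237\right) \left(-301\right) + 471 = 216 \left(-301\right) + 471 = -65016 + 471 = -64545$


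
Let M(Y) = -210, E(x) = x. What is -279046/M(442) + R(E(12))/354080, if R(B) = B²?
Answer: 617528987/464730 ≈ 1328.8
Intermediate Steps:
-279046/M(442) + R(E(12))/354080 = -279046/(-210) + 12²/354080 = -279046*(-1/210) + 144*(1/354080) = 139523/105 + 9/22130 = 617528987/464730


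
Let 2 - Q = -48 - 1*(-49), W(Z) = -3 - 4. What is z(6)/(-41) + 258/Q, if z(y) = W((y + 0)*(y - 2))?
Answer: 10585/41 ≈ 258.17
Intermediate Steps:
W(Z) = -7
Q = 1 (Q = 2 - (-48 - 1*(-49)) = 2 - (-48 + 49) = 2 - 1*1 = 2 - 1 = 1)
z(y) = -7
z(6)/(-41) + 258/Q = -7/(-41) + 258/1 = -7*(-1/41) + 258*1 = 7/41 + 258 = 10585/41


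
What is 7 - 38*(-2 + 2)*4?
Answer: 7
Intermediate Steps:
7 - 38*(-2 + 2)*4 = 7 - 0*4 = 7 - 38*0 = 7 + 0 = 7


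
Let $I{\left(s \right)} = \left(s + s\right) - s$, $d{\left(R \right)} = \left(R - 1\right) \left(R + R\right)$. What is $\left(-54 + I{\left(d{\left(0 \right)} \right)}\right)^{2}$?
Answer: $2916$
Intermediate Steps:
$d{\left(R \right)} = 2 R \left(-1 + R\right)$ ($d{\left(R \right)} = \left(-1 + R\right) 2 R = 2 R \left(-1 + R\right)$)
$I{\left(s \right)} = s$ ($I{\left(s \right)} = 2 s - s = s$)
$\left(-54 + I{\left(d{\left(0 \right)} \right)}\right)^{2} = \left(-54 + 2 \cdot 0 \left(-1 + 0\right)\right)^{2} = \left(-54 + 2 \cdot 0 \left(-1\right)\right)^{2} = \left(-54 + 0\right)^{2} = \left(-54\right)^{2} = 2916$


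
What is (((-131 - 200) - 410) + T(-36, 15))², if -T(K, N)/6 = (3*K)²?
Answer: 5002025625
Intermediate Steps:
T(K, N) = -54*K² (T(K, N) = -6*9*K² = -54*K²)
(((-131 - 200) - 410) + T(-36, 15))² = (((-131 - 200) - 410) - 54*(-36)²)² = ((-331 - 410) - 54*1296)² = (-741 - 69984)² = (-70725)² = 5002025625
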